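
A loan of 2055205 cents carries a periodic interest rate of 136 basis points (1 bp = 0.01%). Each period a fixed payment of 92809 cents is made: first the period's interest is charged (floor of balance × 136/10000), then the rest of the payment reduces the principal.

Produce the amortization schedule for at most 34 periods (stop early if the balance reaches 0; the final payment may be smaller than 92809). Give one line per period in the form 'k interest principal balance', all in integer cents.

1 27950 64859 1990346
2 27068 65741 1924605
3 26174 66635 1857970
4 25268 67541 1790429
5 24349 68460 1721969
6 23418 69391 1652578
7 22475 70334 1582244
8 21518 71291 1510953
9 20548 72261 1438692
10 19566 73243 1365449
11 18570 74239 1291210
12 17560 75249 1215961
13 16537 76272 1139689
14 15499 77310 1062379
15 14448 78361 984018
16 13382 79427 904591
17 12302 80507 824084
18 11207 81602 742482
19 10097 82712 659770
20 8972 83837 575933
21 7832 84977 490956
22 6677 86132 404824
23 5505 87304 317520
24 4318 88491 229029
25 3114 89695 139334
26 1894 90915 48419
27 658 48419 0

1. interest=⌊2055205·136/10000⌋=27950; principal=92809-27950=64859; balance=2055205-64859=1990346
2. interest=⌊1990346·136/10000⌋=27068; principal=92809-27068=65741; balance=1990346-65741=1924605
3. interest=⌊1924605·136/10000⌋=26174; principal=92809-26174=66635; balance=1924605-66635=1857970
4. interest=⌊1857970·136/10000⌋=25268; principal=92809-25268=67541; balance=1857970-67541=1790429
5. interest=⌊1790429·136/10000⌋=24349; principal=92809-24349=68460; balance=1790429-68460=1721969
6. interest=⌊1721969·136/10000⌋=23418; principal=92809-23418=69391; balance=1721969-69391=1652578
7. interest=⌊1652578·136/10000⌋=22475; principal=92809-22475=70334; balance=1652578-70334=1582244
8. interest=⌊1582244·136/10000⌋=21518; principal=92809-21518=71291; balance=1582244-71291=1510953
9. interest=⌊1510953·136/10000⌋=20548; principal=92809-20548=72261; balance=1510953-72261=1438692
10. interest=⌊1438692·136/10000⌋=19566; principal=92809-19566=73243; balance=1438692-73243=1365449
11. interest=⌊1365449·136/10000⌋=18570; principal=92809-18570=74239; balance=1365449-74239=1291210
12. interest=⌊1291210·136/10000⌋=17560; principal=92809-17560=75249; balance=1291210-75249=1215961
13. interest=⌊1215961·136/10000⌋=16537; principal=92809-16537=76272; balance=1215961-76272=1139689
14. interest=⌊1139689·136/10000⌋=15499; principal=92809-15499=77310; balance=1139689-77310=1062379
15. interest=⌊1062379·136/10000⌋=14448; principal=92809-14448=78361; balance=1062379-78361=984018
16. interest=⌊984018·136/10000⌋=13382; principal=92809-13382=79427; balance=984018-79427=904591
17. interest=⌊904591·136/10000⌋=12302; principal=92809-12302=80507; balance=904591-80507=824084
18. interest=⌊824084·136/10000⌋=11207; principal=92809-11207=81602; balance=824084-81602=742482
19. interest=⌊742482·136/10000⌋=10097; principal=92809-10097=82712; balance=742482-82712=659770
20. interest=⌊659770·136/10000⌋=8972; principal=92809-8972=83837; balance=659770-83837=575933
21. interest=⌊575933·136/10000⌋=7832; principal=92809-7832=84977; balance=575933-84977=490956
22. interest=⌊490956·136/10000⌋=6677; principal=92809-6677=86132; balance=490956-86132=404824
23. interest=⌊404824·136/10000⌋=5505; principal=92809-5505=87304; balance=404824-87304=317520
24. interest=⌊317520·136/10000⌋=4318; principal=92809-4318=88491; balance=317520-88491=229029
25. interest=⌊229029·136/10000⌋=3114; principal=92809-3114=89695; balance=229029-89695=139334
26. interest=⌊139334·136/10000⌋=1894; principal=92809-1894=90915; balance=139334-90915=48419
27. interest=⌊48419·136/10000⌋=658; principal=min(92809-658,48419)=48419; balance=48419-48419=0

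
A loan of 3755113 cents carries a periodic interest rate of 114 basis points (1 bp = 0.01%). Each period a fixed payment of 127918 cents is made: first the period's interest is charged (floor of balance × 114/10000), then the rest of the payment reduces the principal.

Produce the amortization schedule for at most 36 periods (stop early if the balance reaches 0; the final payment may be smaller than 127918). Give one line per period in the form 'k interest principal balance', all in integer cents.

1 42808 85110 3670003
2 41838 86080 3583923
3 40856 87062 3496861
4 39864 88054 3408807
5 38860 89058 3319749
6 37845 90073 3229676
7 36818 91100 3138576
8 35779 92139 3046437
9 34729 93189 2953248
10 33667 94251 2858997
11 32592 95326 2763671
12 31505 96413 2667258
13 30406 97512 2569746
14 29295 98623 2471123
15 28170 99748 2371375
16 27033 100885 2270490
17 25883 102035 2168455
18 24720 103198 2065257
19 23543 104375 1960882
20 22354 105564 1855318
21 21150 106768 1748550
22 19933 107985 1640565
23 18702 109216 1531349
24 17457 110461 1420888
25 16198 111720 1309168
26 14924 112994 1196174
27 13636 114282 1081892
28 12333 115585 966307
29 11015 116903 849404
30 9683 118235 731169
31 8335 119583 611586
32 6972 120946 490640
33 5593 122325 368315
34 4198 123720 244595
35 2788 125130 119465
36 1361 119465 0

1. interest=⌊3755113·114/10000⌋=42808; principal=127918-42808=85110; balance=3755113-85110=3670003
2. interest=⌊3670003·114/10000⌋=41838; principal=127918-41838=86080; balance=3670003-86080=3583923
3. interest=⌊3583923·114/10000⌋=40856; principal=127918-40856=87062; balance=3583923-87062=3496861
4. interest=⌊3496861·114/10000⌋=39864; principal=127918-39864=88054; balance=3496861-88054=3408807
5. interest=⌊3408807·114/10000⌋=38860; principal=127918-38860=89058; balance=3408807-89058=3319749
6. interest=⌊3319749·114/10000⌋=37845; principal=127918-37845=90073; balance=3319749-90073=3229676
7. interest=⌊3229676·114/10000⌋=36818; principal=127918-36818=91100; balance=3229676-91100=3138576
8. interest=⌊3138576·114/10000⌋=35779; principal=127918-35779=92139; balance=3138576-92139=3046437
9. interest=⌊3046437·114/10000⌋=34729; principal=127918-34729=93189; balance=3046437-93189=2953248
10. interest=⌊2953248·114/10000⌋=33667; principal=127918-33667=94251; balance=2953248-94251=2858997
11. interest=⌊2858997·114/10000⌋=32592; principal=127918-32592=95326; balance=2858997-95326=2763671
12. interest=⌊2763671·114/10000⌋=31505; principal=127918-31505=96413; balance=2763671-96413=2667258
13. interest=⌊2667258·114/10000⌋=30406; principal=127918-30406=97512; balance=2667258-97512=2569746
14. interest=⌊2569746·114/10000⌋=29295; principal=127918-29295=98623; balance=2569746-98623=2471123
15. interest=⌊2471123·114/10000⌋=28170; principal=127918-28170=99748; balance=2471123-99748=2371375
16. interest=⌊2371375·114/10000⌋=27033; principal=127918-27033=100885; balance=2371375-100885=2270490
17. interest=⌊2270490·114/10000⌋=25883; principal=127918-25883=102035; balance=2270490-102035=2168455
18. interest=⌊2168455·114/10000⌋=24720; principal=127918-24720=103198; balance=2168455-103198=2065257
19. interest=⌊2065257·114/10000⌋=23543; principal=127918-23543=104375; balance=2065257-104375=1960882
20. interest=⌊1960882·114/10000⌋=22354; principal=127918-22354=105564; balance=1960882-105564=1855318
21. interest=⌊1855318·114/10000⌋=21150; principal=127918-21150=106768; balance=1855318-106768=1748550
22. interest=⌊1748550·114/10000⌋=19933; principal=127918-19933=107985; balance=1748550-107985=1640565
23. interest=⌊1640565·114/10000⌋=18702; principal=127918-18702=109216; balance=1640565-109216=1531349
24. interest=⌊1531349·114/10000⌋=17457; principal=127918-17457=110461; balance=1531349-110461=1420888
25. interest=⌊1420888·114/10000⌋=16198; principal=127918-16198=111720; balance=1420888-111720=1309168
26. interest=⌊1309168·114/10000⌋=14924; principal=127918-14924=112994; balance=1309168-112994=1196174
27. interest=⌊1196174·114/10000⌋=13636; principal=127918-13636=114282; balance=1196174-114282=1081892
28. interest=⌊1081892·114/10000⌋=12333; principal=127918-12333=115585; balance=1081892-115585=966307
29. interest=⌊966307·114/10000⌋=11015; principal=127918-11015=116903; balance=966307-116903=849404
30. interest=⌊849404·114/10000⌋=9683; principal=127918-9683=118235; balance=849404-118235=731169
31. interest=⌊731169·114/10000⌋=8335; principal=127918-8335=119583; balance=731169-119583=611586
32. interest=⌊611586·114/10000⌋=6972; principal=127918-6972=120946; balance=611586-120946=490640
33. interest=⌊490640·114/10000⌋=5593; principal=127918-5593=122325; balance=490640-122325=368315
34. interest=⌊368315·114/10000⌋=4198; principal=127918-4198=123720; balance=368315-123720=244595
35. interest=⌊244595·114/10000⌋=2788; principal=127918-2788=125130; balance=244595-125130=119465
36. interest=⌊119465·114/10000⌋=1361; principal=min(127918-1361,119465)=119465; balance=119465-119465=0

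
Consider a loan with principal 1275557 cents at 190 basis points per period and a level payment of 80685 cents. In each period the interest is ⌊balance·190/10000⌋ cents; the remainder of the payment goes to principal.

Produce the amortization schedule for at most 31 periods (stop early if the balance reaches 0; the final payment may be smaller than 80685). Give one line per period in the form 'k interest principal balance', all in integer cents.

1 24235 56450 1219107
2 23163 57522 1161585
3 22070 58615 1102970
4 20956 59729 1043241
5 19821 60864 982377
6 18665 62020 920357
7 17486 63199 857158
8 16286 64399 792759
9 15062 65623 727136
10 13815 66870 660266
11 12545 68140 592126
12 11250 69435 522691
13 9931 70754 451937
14 8586 72099 379838
15 7216 73469 306369
16 5821 74864 231505
17 4398 76287 155218
18 2949 77736 77482
19 1472 77482 0

1. interest=⌊1275557·190/10000⌋=24235; principal=80685-24235=56450; balance=1275557-56450=1219107
2. interest=⌊1219107·190/10000⌋=23163; principal=80685-23163=57522; balance=1219107-57522=1161585
3. interest=⌊1161585·190/10000⌋=22070; principal=80685-22070=58615; balance=1161585-58615=1102970
4. interest=⌊1102970·190/10000⌋=20956; principal=80685-20956=59729; balance=1102970-59729=1043241
5. interest=⌊1043241·190/10000⌋=19821; principal=80685-19821=60864; balance=1043241-60864=982377
6. interest=⌊982377·190/10000⌋=18665; principal=80685-18665=62020; balance=982377-62020=920357
7. interest=⌊920357·190/10000⌋=17486; principal=80685-17486=63199; balance=920357-63199=857158
8. interest=⌊857158·190/10000⌋=16286; principal=80685-16286=64399; balance=857158-64399=792759
9. interest=⌊792759·190/10000⌋=15062; principal=80685-15062=65623; balance=792759-65623=727136
10. interest=⌊727136·190/10000⌋=13815; principal=80685-13815=66870; balance=727136-66870=660266
11. interest=⌊660266·190/10000⌋=12545; principal=80685-12545=68140; balance=660266-68140=592126
12. interest=⌊592126·190/10000⌋=11250; principal=80685-11250=69435; balance=592126-69435=522691
13. interest=⌊522691·190/10000⌋=9931; principal=80685-9931=70754; balance=522691-70754=451937
14. interest=⌊451937·190/10000⌋=8586; principal=80685-8586=72099; balance=451937-72099=379838
15. interest=⌊379838·190/10000⌋=7216; principal=80685-7216=73469; balance=379838-73469=306369
16. interest=⌊306369·190/10000⌋=5821; principal=80685-5821=74864; balance=306369-74864=231505
17. interest=⌊231505·190/10000⌋=4398; principal=80685-4398=76287; balance=231505-76287=155218
18. interest=⌊155218·190/10000⌋=2949; principal=80685-2949=77736; balance=155218-77736=77482
19. interest=⌊77482·190/10000⌋=1472; principal=min(80685-1472,77482)=77482; balance=77482-77482=0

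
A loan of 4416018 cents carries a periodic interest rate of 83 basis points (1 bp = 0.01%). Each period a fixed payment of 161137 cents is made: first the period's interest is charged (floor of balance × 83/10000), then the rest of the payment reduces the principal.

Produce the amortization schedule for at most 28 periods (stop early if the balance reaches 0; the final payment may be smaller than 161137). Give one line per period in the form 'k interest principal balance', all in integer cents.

1 36652 124485 4291533
2 35619 125518 4166015
3 34577 126560 4039455
4 33527 127610 3911845
5 32468 128669 3783176
6 31400 129737 3653439
7 30323 130814 3522625
8 29237 131900 3390725
9 28143 132994 3257731
10 27039 134098 3123633
11 25926 135211 2988422
12 24803 136334 2852088
13 23672 137465 2714623
14 22531 138606 2576017
15 21380 139757 2436260
16 20220 140917 2295343
17 19051 142086 2153257
18 17872 143265 2009992
19 16682 144455 1865537
20 15483 145654 1719883
21 14275 146862 1573021
22 13056 148081 1424940
23 11827 149310 1275630
24 10587 150550 1125080
25 9338 151799 973281
26 8078 153059 820222
27 6807 154330 665892
28 5526 155611 510281

1. interest=⌊4416018·83/10000⌋=36652; principal=161137-36652=124485; balance=4416018-124485=4291533
2. interest=⌊4291533·83/10000⌋=35619; principal=161137-35619=125518; balance=4291533-125518=4166015
3. interest=⌊4166015·83/10000⌋=34577; principal=161137-34577=126560; balance=4166015-126560=4039455
4. interest=⌊4039455·83/10000⌋=33527; principal=161137-33527=127610; balance=4039455-127610=3911845
5. interest=⌊3911845·83/10000⌋=32468; principal=161137-32468=128669; balance=3911845-128669=3783176
6. interest=⌊3783176·83/10000⌋=31400; principal=161137-31400=129737; balance=3783176-129737=3653439
7. interest=⌊3653439·83/10000⌋=30323; principal=161137-30323=130814; balance=3653439-130814=3522625
8. interest=⌊3522625·83/10000⌋=29237; principal=161137-29237=131900; balance=3522625-131900=3390725
9. interest=⌊3390725·83/10000⌋=28143; principal=161137-28143=132994; balance=3390725-132994=3257731
10. interest=⌊3257731·83/10000⌋=27039; principal=161137-27039=134098; balance=3257731-134098=3123633
11. interest=⌊3123633·83/10000⌋=25926; principal=161137-25926=135211; balance=3123633-135211=2988422
12. interest=⌊2988422·83/10000⌋=24803; principal=161137-24803=136334; balance=2988422-136334=2852088
13. interest=⌊2852088·83/10000⌋=23672; principal=161137-23672=137465; balance=2852088-137465=2714623
14. interest=⌊2714623·83/10000⌋=22531; principal=161137-22531=138606; balance=2714623-138606=2576017
15. interest=⌊2576017·83/10000⌋=21380; principal=161137-21380=139757; balance=2576017-139757=2436260
16. interest=⌊2436260·83/10000⌋=20220; principal=161137-20220=140917; balance=2436260-140917=2295343
17. interest=⌊2295343·83/10000⌋=19051; principal=161137-19051=142086; balance=2295343-142086=2153257
18. interest=⌊2153257·83/10000⌋=17872; principal=161137-17872=143265; balance=2153257-143265=2009992
19. interest=⌊2009992·83/10000⌋=16682; principal=161137-16682=144455; balance=2009992-144455=1865537
20. interest=⌊1865537·83/10000⌋=15483; principal=161137-15483=145654; balance=1865537-145654=1719883
21. interest=⌊1719883·83/10000⌋=14275; principal=161137-14275=146862; balance=1719883-146862=1573021
22. interest=⌊1573021·83/10000⌋=13056; principal=161137-13056=148081; balance=1573021-148081=1424940
23. interest=⌊1424940·83/10000⌋=11827; principal=161137-11827=149310; balance=1424940-149310=1275630
24. interest=⌊1275630·83/10000⌋=10587; principal=161137-10587=150550; balance=1275630-150550=1125080
25. interest=⌊1125080·83/10000⌋=9338; principal=161137-9338=151799; balance=1125080-151799=973281
26. interest=⌊973281·83/10000⌋=8078; principal=161137-8078=153059; balance=973281-153059=820222
27. interest=⌊820222·83/10000⌋=6807; principal=161137-6807=154330; balance=820222-154330=665892
28. interest=⌊665892·83/10000⌋=5526; principal=161137-5526=155611; balance=665892-155611=510281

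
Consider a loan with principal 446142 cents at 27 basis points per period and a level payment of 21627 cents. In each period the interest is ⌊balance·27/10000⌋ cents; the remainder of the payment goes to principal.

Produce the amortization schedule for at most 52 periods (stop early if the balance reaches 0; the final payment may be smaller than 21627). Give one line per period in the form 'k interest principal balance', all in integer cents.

1 1204 20423 425719
2 1149 20478 405241
3 1094 20533 384708
4 1038 20589 364119
5 983 20644 343475
6 927 20700 322775
7 871 20756 302019
8 815 20812 281207
9 759 20868 260339
10 702 20925 239414
11 646 20981 218433
12 589 21038 197395
13 532 21095 176300
14 476 21151 155149
15 418 21209 133940
16 361 21266 112674
17 304 21323 91351
18 246 21381 69970
19 188 21439 48531
20 131 21496 27035
21 72 21555 5480
22 14 5480 0

1. interest=⌊446142·27/10000⌋=1204; principal=21627-1204=20423; balance=446142-20423=425719
2. interest=⌊425719·27/10000⌋=1149; principal=21627-1149=20478; balance=425719-20478=405241
3. interest=⌊405241·27/10000⌋=1094; principal=21627-1094=20533; balance=405241-20533=384708
4. interest=⌊384708·27/10000⌋=1038; principal=21627-1038=20589; balance=384708-20589=364119
5. interest=⌊364119·27/10000⌋=983; principal=21627-983=20644; balance=364119-20644=343475
6. interest=⌊343475·27/10000⌋=927; principal=21627-927=20700; balance=343475-20700=322775
7. interest=⌊322775·27/10000⌋=871; principal=21627-871=20756; balance=322775-20756=302019
8. interest=⌊302019·27/10000⌋=815; principal=21627-815=20812; balance=302019-20812=281207
9. interest=⌊281207·27/10000⌋=759; principal=21627-759=20868; balance=281207-20868=260339
10. interest=⌊260339·27/10000⌋=702; principal=21627-702=20925; balance=260339-20925=239414
11. interest=⌊239414·27/10000⌋=646; principal=21627-646=20981; balance=239414-20981=218433
12. interest=⌊218433·27/10000⌋=589; principal=21627-589=21038; balance=218433-21038=197395
13. interest=⌊197395·27/10000⌋=532; principal=21627-532=21095; balance=197395-21095=176300
14. interest=⌊176300·27/10000⌋=476; principal=21627-476=21151; balance=176300-21151=155149
15. interest=⌊155149·27/10000⌋=418; principal=21627-418=21209; balance=155149-21209=133940
16. interest=⌊133940·27/10000⌋=361; principal=21627-361=21266; balance=133940-21266=112674
17. interest=⌊112674·27/10000⌋=304; principal=21627-304=21323; balance=112674-21323=91351
18. interest=⌊91351·27/10000⌋=246; principal=21627-246=21381; balance=91351-21381=69970
19. interest=⌊69970·27/10000⌋=188; principal=21627-188=21439; balance=69970-21439=48531
20. interest=⌊48531·27/10000⌋=131; principal=21627-131=21496; balance=48531-21496=27035
21. interest=⌊27035·27/10000⌋=72; principal=21627-72=21555; balance=27035-21555=5480
22. interest=⌊5480·27/10000⌋=14; principal=min(21627-14,5480)=5480; balance=5480-5480=0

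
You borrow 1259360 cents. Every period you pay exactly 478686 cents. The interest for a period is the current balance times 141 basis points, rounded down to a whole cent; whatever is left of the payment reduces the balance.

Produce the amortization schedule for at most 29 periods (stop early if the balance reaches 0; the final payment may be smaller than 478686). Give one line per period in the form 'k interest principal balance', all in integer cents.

1 17756 460930 798430
2 11257 467429 331001
3 4667 331001 0

1. interest=⌊1259360·141/10000⌋=17756; principal=478686-17756=460930; balance=1259360-460930=798430
2. interest=⌊798430·141/10000⌋=11257; principal=478686-11257=467429; balance=798430-467429=331001
3. interest=⌊331001·141/10000⌋=4667; principal=min(478686-4667,331001)=331001; balance=331001-331001=0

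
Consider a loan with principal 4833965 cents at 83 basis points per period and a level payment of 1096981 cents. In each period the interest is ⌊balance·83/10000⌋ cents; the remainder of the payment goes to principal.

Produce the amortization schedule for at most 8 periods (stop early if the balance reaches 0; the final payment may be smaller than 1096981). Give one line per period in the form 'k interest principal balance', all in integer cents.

1 40121 1056860 3777105
2 31349 1065632 2711473
3 22505 1074476 1636997
4 13587 1083394 553603
5 4594 553603 0

1. interest=⌊4833965·83/10000⌋=40121; principal=1096981-40121=1056860; balance=4833965-1056860=3777105
2. interest=⌊3777105·83/10000⌋=31349; principal=1096981-31349=1065632; balance=3777105-1065632=2711473
3. interest=⌊2711473·83/10000⌋=22505; principal=1096981-22505=1074476; balance=2711473-1074476=1636997
4. interest=⌊1636997·83/10000⌋=13587; principal=1096981-13587=1083394; balance=1636997-1083394=553603
5. interest=⌊553603·83/10000⌋=4594; principal=min(1096981-4594,553603)=553603; balance=553603-553603=0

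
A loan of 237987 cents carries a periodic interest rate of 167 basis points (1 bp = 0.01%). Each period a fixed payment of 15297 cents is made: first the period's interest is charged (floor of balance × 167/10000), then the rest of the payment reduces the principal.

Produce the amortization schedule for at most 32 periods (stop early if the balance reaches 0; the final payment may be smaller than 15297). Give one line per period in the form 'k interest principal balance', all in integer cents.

1. interest=⌊237987·167/10000⌋=3974; principal=15297-3974=11323; balance=237987-11323=226664
2. interest=⌊226664·167/10000⌋=3785; principal=15297-3785=11512; balance=226664-11512=215152
3. interest=⌊215152·167/10000⌋=3593; principal=15297-3593=11704; balance=215152-11704=203448
4. interest=⌊203448·167/10000⌋=3397; principal=15297-3397=11900; balance=203448-11900=191548
5. interest=⌊191548·167/10000⌋=3198; principal=15297-3198=12099; balance=191548-12099=179449
6. interest=⌊179449·167/10000⌋=2996; principal=15297-2996=12301; balance=179449-12301=167148
7. interest=⌊167148·167/10000⌋=2791; principal=15297-2791=12506; balance=167148-12506=154642
8. interest=⌊154642·167/10000⌋=2582; principal=15297-2582=12715; balance=154642-12715=141927
9. interest=⌊141927·167/10000⌋=2370; principal=15297-2370=12927; balance=141927-12927=129000
10. interest=⌊129000·167/10000⌋=2154; principal=15297-2154=13143; balance=129000-13143=115857
11. interest=⌊115857·167/10000⌋=1934; principal=15297-1934=13363; balance=115857-13363=102494
12. interest=⌊102494·167/10000⌋=1711; principal=15297-1711=13586; balance=102494-13586=88908
13. interest=⌊88908·167/10000⌋=1484; principal=15297-1484=13813; balance=88908-13813=75095
14. interest=⌊75095·167/10000⌋=1254; principal=15297-1254=14043; balance=75095-14043=61052
15. interest=⌊61052·167/10000⌋=1019; principal=15297-1019=14278; balance=61052-14278=46774
16. interest=⌊46774·167/10000⌋=781; principal=15297-781=14516; balance=46774-14516=32258
17. interest=⌊32258·167/10000⌋=538; principal=15297-538=14759; balance=32258-14759=17499
18. interest=⌊17499·167/10000⌋=292; principal=15297-292=15005; balance=17499-15005=2494
19. interest=⌊2494·167/10000⌋=41; principal=min(15297-41,2494)=2494; balance=2494-2494=0

1 3974 11323 226664
2 3785 11512 215152
3 3593 11704 203448
4 3397 11900 191548
5 3198 12099 179449
6 2996 12301 167148
7 2791 12506 154642
8 2582 12715 141927
9 2370 12927 129000
10 2154 13143 115857
11 1934 13363 102494
12 1711 13586 88908
13 1484 13813 75095
14 1254 14043 61052
15 1019 14278 46774
16 781 14516 32258
17 538 14759 17499
18 292 15005 2494
19 41 2494 0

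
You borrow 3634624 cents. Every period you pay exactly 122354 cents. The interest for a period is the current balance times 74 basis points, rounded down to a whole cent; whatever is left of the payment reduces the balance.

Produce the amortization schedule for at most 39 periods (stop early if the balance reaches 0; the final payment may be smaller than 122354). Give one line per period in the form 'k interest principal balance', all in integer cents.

1 26896 95458 3539166
2 26189 96165 3443001
3 25478 96876 3346125
4 24761 97593 3248532
5 24039 98315 3150217
6 23311 99043 3051174
7 22578 99776 2951398
8 21840 100514 2850884
9 21096 101258 2749626
10 20347 102007 2647619
11 19592 102762 2544857
12 18831 103523 2441334
13 18065 104289 2337045
14 17294 105060 2231985
15 16516 105838 2126147
16 15733 106621 2019526
17 14944 107410 1912116
18 14149 108205 1803911
19 13348 109006 1694905
20 12542 109812 1585093
21 11729 110625 1474468
22 10911 111443 1363025
23 10086 112268 1250757
24 9255 113099 1137658
25 8418 113936 1023722
26 7575 114779 908943
27 6726 115628 793315
28 5870 116484 676831
29 5008 117346 559485
30 4140 118214 441271
31 3265 119089 322182
32 2384 119970 202212
33 1496 120858 81354
34 602 81354 0

1. interest=⌊3634624·74/10000⌋=26896; principal=122354-26896=95458; balance=3634624-95458=3539166
2. interest=⌊3539166·74/10000⌋=26189; principal=122354-26189=96165; balance=3539166-96165=3443001
3. interest=⌊3443001·74/10000⌋=25478; principal=122354-25478=96876; balance=3443001-96876=3346125
4. interest=⌊3346125·74/10000⌋=24761; principal=122354-24761=97593; balance=3346125-97593=3248532
5. interest=⌊3248532·74/10000⌋=24039; principal=122354-24039=98315; balance=3248532-98315=3150217
6. interest=⌊3150217·74/10000⌋=23311; principal=122354-23311=99043; balance=3150217-99043=3051174
7. interest=⌊3051174·74/10000⌋=22578; principal=122354-22578=99776; balance=3051174-99776=2951398
8. interest=⌊2951398·74/10000⌋=21840; principal=122354-21840=100514; balance=2951398-100514=2850884
9. interest=⌊2850884·74/10000⌋=21096; principal=122354-21096=101258; balance=2850884-101258=2749626
10. interest=⌊2749626·74/10000⌋=20347; principal=122354-20347=102007; balance=2749626-102007=2647619
11. interest=⌊2647619·74/10000⌋=19592; principal=122354-19592=102762; balance=2647619-102762=2544857
12. interest=⌊2544857·74/10000⌋=18831; principal=122354-18831=103523; balance=2544857-103523=2441334
13. interest=⌊2441334·74/10000⌋=18065; principal=122354-18065=104289; balance=2441334-104289=2337045
14. interest=⌊2337045·74/10000⌋=17294; principal=122354-17294=105060; balance=2337045-105060=2231985
15. interest=⌊2231985·74/10000⌋=16516; principal=122354-16516=105838; balance=2231985-105838=2126147
16. interest=⌊2126147·74/10000⌋=15733; principal=122354-15733=106621; balance=2126147-106621=2019526
17. interest=⌊2019526·74/10000⌋=14944; principal=122354-14944=107410; balance=2019526-107410=1912116
18. interest=⌊1912116·74/10000⌋=14149; principal=122354-14149=108205; balance=1912116-108205=1803911
19. interest=⌊1803911·74/10000⌋=13348; principal=122354-13348=109006; balance=1803911-109006=1694905
20. interest=⌊1694905·74/10000⌋=12542; principal=122354-12542=109812; balance=1694905-109812=1585093
21. interest=⌊1585093·74/10000⌋=11729; principal=122354-11729=110625; balance=1585093-110625=1474468
22. interest=⌊1474468·74/10000⌋=10911; principal=122354-10911=111443; balance=1474468-111443=1363025
23. interest=⌊1363025·74/10000⌋=10086; principal=122354-10086=112268; balance=1363025-112268=1250757
24. interest=⌊1250757·74/10000⌋=9255; principal=122354-9255=113099; balance=1250757-113099=1137658
25. interest=⌊1137658·74/10000⌋=8418; principal=122354-8418=113936; balance=1137658-113936=1023722
26. interest=⌊1023722·74/10000⌋=7575; principal=122354-7575=114779; balance=1023722-114779=908943
27. interest=⌊908943·74/10000⌋=6726; principal=122354-6726=115628; balance=908943-115628=793315
28. interest=⌊793315·74/10000⌋=5870; principal=122354-5870=116484; balance=793315-116484=676831
29. interest=⌊676831·74/10000⌋=5008; principal=122354-5008=117346; balance=676831-117346=559485
30. interest=⌊559485·74/10000⌋=4140; principal=122354-4140=118214; balance=559485-118214=441271
31. interest=⌊441271·74/10000⌋=3265; principal=122354-3265=119089; balance=441271-119089=322182
32. interest=⌊322182·74/10000⌋=2384; principal=122354-2384=119970; balance=322182-119970=202212
33. interest=⌊202212·74/10000⌋=1496; principal=122354-1496=120858; balance=202212-120858=81354
34. interest=⌊81354·74/10000⌋=602; principal=min(122354-602,81354)=81354; balance=81354-81354=0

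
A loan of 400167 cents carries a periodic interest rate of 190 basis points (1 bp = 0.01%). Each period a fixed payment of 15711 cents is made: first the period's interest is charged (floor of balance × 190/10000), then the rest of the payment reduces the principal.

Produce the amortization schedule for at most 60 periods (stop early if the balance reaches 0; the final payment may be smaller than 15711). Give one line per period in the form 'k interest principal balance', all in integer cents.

1 7603 8108 392059
2 7449 8262 383797
3 7292 8419 375378
4 7132 8579 366799
5 6969 8742 358057
6 6803 8908 349149
7 6633 9078 340071
8 6461 9250 330821
9 6285 9426 321395
10 6106 9605 311790
11 5924 9787 302003
12 5738 9973 292030
13 5548 10163 281867
14 5355 10356 271511
15 5158 10553 260958
16 4958 10753 250205
17 4753 10958 239247
18 4545 11166 228081
19 4333 11378 216703
20 4117 11594 205109
21 3897 11814 193295
22 3672 12039 181256
23 3443 12268 168988
24 3210 12501 156487
25 2973 12738 143749
26 2731 12980 130769
27 2484 13227 117542
28 2233 13478 104064
29 1977 13734 90330
30 1716 13995 76335
31 1450 14261 62074
32 1179 14532 47542
33 903 14808 32734
34 621 15090 17644
35 335 15376 2268
36 43 2268 0

1. interest=⌊400167·190/10000⌋=7603; principal=15711-7603=8108; balance=400167-8108=392059
2. interest=⌊392059·190/10000⌋=7449; principal=15711-7449=8262; balance=392059-8262=383797
3. interest=⌊383797·190/10000⌋=7292; principal=15711-7292=8419; balance=383797-8419=375378
4. interest=⌊375378·190/10000⌋=7132; principal=15711-7132=8579; balance=375378-8579=366799
5. interest=⌊366799·190/10000⌋=6969; principal=15711-6969=8742; balance=366799-8742=358057
6. interest=⌊358057·190/10000⌋=6803; principal=15711-6803=8908; balance=358057-8908=349149
7. interest=⌊349149·190/10000⌋=6633; principal=15711-6633=9078; balance=349149-9078=340071
8. interest=⌊340071·190/10000⌋=6461; principal=15711-6461=9250; balance=340071-9250=330821
9. interest=⌊330821·190/10000⌋=6285; principal=15711-6285=9426; balance=330821-9426=321395
10. interest=⌊321395·190/10000⌋=6106; principal=15711-6106=9605; balance=321395-9605=311790
11. interest=⌊311790·190/10000⌋=5924; principal=15711-5924=9787; balance=311790-9787=302003
12. interest=⌊302003·190/10000⌋=5738; principal=15711-5738=9973; balance=302003-9973=292030
13. interest=⌊292030·190/10000⌋=5548; principal=15711-5548=10163; balance=292030-10163=281867
14. interest=⌊281867·190/10000⌋=5355; principal=15711-5355=10356; balance=281867-10356=271511
15. interest=⌊271511·190/10000⌋=5158; principal=15711-5158=10553; balance=271511-10553=260958
16. interest=⌊260958·190/10000⌋=4958; principal=15711-4958=10753; balance=260958-10753=250205
17. interest=⌊250205·190/10000⌋=4753; principal=15711-4753=10958; balance=250205-10958=239247
18. interest=⌊239247·190/10000⌋=4545; principal=15711-4545=11166; balance=239247-11166=228081
19. interest=⌊228081·190/10000⌋=4333; principal=15711-4333=11378; balance=228081-11378=216703
20. interest=⌊216703·190/10000⌋=4117; principal=15711-4117=11594; balance=216703-11594=205109
21. interest=⌊205109·190/10000⌋=3897; principal=15711-3897=11814; balance=205109-11814=193295
22. interest=⌊193295·190/10000⌋=3672; principal=15711-3672=12039; balance=193295-12039=181256
23. interest=⌊181256·190/10000⌋=3443; principal=15711-3443=12268; balance=181256-12268=168988
24. interest=⌊168988·190/10000⌋=3210; principal=15711-3210=12501; balance=168988-12501=156487
25. interest=⌊156487·190/10000⌋=2973; principal=15711-2973=12738; balance=156487-12738=143749
26. interest=⌊143749·190/10000⌋=2731; principal=15711-2731=12980; balance=143749-12980=130769
27. interest=⌊130769·190/10000⌋=2484; principal=15711-2484=13227; balance=130769-13227=117542
28. interest=⌊117542·190/10000⌋=2233; principal=15711-2233=13478; balance=117542-13478=104064
29. interest=⌊104064·190/10000⌋=1977; principal=15711-1977=13734; balance=104064-13734=90330
30. interest=⌊90330·190/10000⌋=1716; principal=15711-1716=13995; balance=90330-13995=76335
31. interest=⌊76335·190/10000⌋=1450; principal=15711-1450=14261; balance=76335-14261=62074
32. interest=⌊62074·190/10000⌋=1179; principal=15711-1179=14532; balance=62074-14532=47542
33. interest=⌊47542·190/10000⌋=903; principal=15711-903=14808; balance=47542-14808=32734
34. interest=⌊32734·190/10000⌋=621; principal=15711-621=15090; balance=32734-15090=17644
35. interest=⌊17644·190/10000⌋=335; principal=15711-335=15376; balance=17644-15376=2268
36. interest=⌊2268·190/10000⌋=43; principal=min(15711-43,2268)=2268; balance=2268-2268=0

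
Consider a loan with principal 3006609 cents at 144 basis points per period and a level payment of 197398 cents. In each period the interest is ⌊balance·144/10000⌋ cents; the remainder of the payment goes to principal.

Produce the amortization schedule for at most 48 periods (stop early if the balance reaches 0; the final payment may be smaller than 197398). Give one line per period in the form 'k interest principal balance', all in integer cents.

1. interest=⌊3006609·144/10000⌋=43295; principal=197398-43295=154103; balance=3006609-154103=2852506
2. interest=⌊2852506·144/10000⌋=41076; principal=197398-41076=156322; balance=2852506-156322=2696184
3. interest=⌊2696184·144/10000⌋=38825; principal=197398-38825=158573; balance=2696184-158573=2537611
4. interest=⌊2537611·144/10000⌋=36541; principal=197398-36541=160857; balance=2537611-160857=2376754
5. interest=⌊2376754·144/10000⌋=34225; principal=197398-34225=163173; balance=2376754-163173=2213581
6. interest=⌊2213581·144/10000⌋=31875; principal=197398-31875=165523; balance=2213581-165523=2048058
7. interest=⌊2048058·144/10000⌋=29492; principal=197398-29492=167906; balance=2048058-167906=1880152
8. interest=⌊1880152·144/10000⌋=27074; principal=197398-27074=170324; balance=1880152-170324=1709828
9. interest=⌊1709828·144/10000⌋=24621; principal=197398-24621=172777; balance=1709828-172777=1537051
10. interest=⌊1537051·144/10000⌋=22133; principal=197398-22133=175265; balance=1537051-175265=1361786
11. interest=⌊1361786·144/10000⌋=19609; principal=197398-19609=177789; balance=1361786-177789=1183997
12. interest=⌊1183997·144/10000⌋=17049; principal=197398-17049=180349; balance=1183997-180349=1003648
13. interest=⌊1003648·144/10000⌋=14452; principal=197398-14452=182946; balance=1003648-182946=820702
14. interest=⌊820702·144/10000⌋=11818; principal=197398-11818=185580; balance=820702-185580=635122
15. interest=⌊635122·144/10000⌋=9145; principal=197398-9145=188253; balance=635122-188253=446869
16. interest=⌊446869·144/10000⌋=6434; principal=197398-6434=190964; balance=446869-190964=255905
17. interest=⌊255905·144/10000⌋=3685; principal=197398-3685=193713; balance=255905-193713=62192
18. interest=⌊62192·144/10000⌋=895; principal=min(197398-895,62192)=62192; balance=62192-62192=0

1 43295 154103 2852506
2 41076 156322 2696184
3 38825 158573 2537611
4 36541 160857 2376754
5 34225 163173 2213581
6 31875 165523 2048058
7 29492 167906 1880152
8 27074 170324 1709828
9 24621 172777 1537051
10 22133 175265 1361786
11 19609 177789 1183997
12 17049 180349 1003648
13 14452 182946 820702
14 11818 185580 635122
15 9145 188253 446869
16 6434 190964 255905
17 3685 193713 62192
18 895 62192 0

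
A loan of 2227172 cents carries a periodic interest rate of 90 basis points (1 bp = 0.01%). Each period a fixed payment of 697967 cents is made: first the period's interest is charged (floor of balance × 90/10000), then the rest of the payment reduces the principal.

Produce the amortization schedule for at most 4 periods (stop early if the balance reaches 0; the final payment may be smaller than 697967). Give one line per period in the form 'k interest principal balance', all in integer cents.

1 20044 677923 1549249
2 13943 684024 865225
3 7787 690180 175045
4 1575 175045 0

1. interest=⌊2227172·90/10000⌋=20044; principal=697967-20044=677923; balance=2227172-677923=1549249
2. interest=⌊1549249·90/10000⌋=13943; principal=697967-13943=684024; balance=1549249-684024=865225
3. interest=⌊865225·90/10000⌋=7787; principal=697967-7787=690180; balance=865225-690180=175045
4. interest=⌊175045·90/10000⌋=1575; principal=min(697967-1575,175045)=175045; balance=175045-175045=0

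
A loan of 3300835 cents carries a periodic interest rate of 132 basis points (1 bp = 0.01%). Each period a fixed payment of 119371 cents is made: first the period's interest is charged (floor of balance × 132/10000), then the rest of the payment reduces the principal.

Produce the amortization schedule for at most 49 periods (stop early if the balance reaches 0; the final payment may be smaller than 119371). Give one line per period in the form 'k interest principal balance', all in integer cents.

1. interest=⌊3300835·132/10000⌋=43571; principal=119371-43571=75800; balance=3300835-75800=3225035
2. interest=⌊3225035·132/10000⌋=42570; principal=119371-42570=76801; balance=3225035-76801=3148234
3. interest=⌊3148234·132/10000⌋=41556; principal=119371-41556=77815; balance=3148234-77815=3070419
4. interest=⌊3070419·132/10000⌋=40529; principal=119371-40529=78842; balance=3070419-78842=2991577
5. interest=⌊2991577·132/10000⌋=39488; principal=119371-39488=79883; balance=2991577-79883=2911694
6. interest=⌊2911694·132/10000⌋=38434; principal=119371-38434=80937; balance=2911694-80937=2830757
7. interest=⌊2830757·132/10000⌋=37365; principal=119371-37365=82006; balance=2830757-82006=2748751
8. interest=⌊2748751·132/10000⌋=36283; principal=119371-36283=83088; balance=2748751-83088=2665663
9. interest=⌊2665663·132/10000⌋=35186; principal=119371-35186=84185; balance=2665663-84185=2581478
10. interest=⌊2581478·132/10000⌋=34075; principal=119371-34075=85296; balance=2581478-85296=2496182
11. interest=⌊2496182·132/10000⌋=32949; principal=119371-32949=86422; balance=2496182-86422=2409760
12. interest=⌊2409760·132/10000⌋=31808; principal=119371-31808=87563; balance=2409760-87563=2322197
13. interest=⌊2322197·132/10000⌋=30653; principal=119371-30653=88718; balance=2322197-88718=2233479
14. interest=⌊2233479·132/10000⌋=29481; principal=119371-29481=89890; balance=2233479-89890=2143589
15. interest=⌊2143589·132/10000⌋=28295; principal=119371-28295=91076; balance=2143589-91076=2052513
16. interest=⌊2052513·132/10000⌋=27093; principal=119371-27093=92278; balance=2052513-92278=1960235
17. interest=⌊1960235·132/10000⌋=25875; principal=119371-25875=93496; balance=1960235-93496=1866739
18. interest=⌊1866739·132/10000⌋=24640; principal=119371-24640=94731; balance=1866739-94731=1772008
19. interest=⌊1772008·132/10000⌋=23390; principal=119371-23390=95981; balance=1772008-95981=1676027
20. interest=⌊1676027·132/10000⌋=22123; principal=119371-22123=97248; balance=1676027-97248=1578779
21. interest=⌊1578779·132/10000⌋=20839; principal=119371-20839=98532; balance=1578779-98532=1480247
22. interest=⌊1480247·132/10000⌋=19539; principal=119371-19539=99832; balance=1480247-99832=1380415
23. interest=⌊1380415·132/10000⌋=18221; principal=119371-18221=101150; balance=1380415-101150=1279265
24. interest=⌊1279265·132/10000⌋=16886; principal=119371-16886=102485; balance=1279265-102485=1176780
25. interest=⌊1176780·132/10000⌋=15533; principal=119371-15533=103838; balance=1176780-103838=1072942
26. interest=⌊1072942·132/10000⌋=14162; principal=119371-14162=105209; balance=1072942-105209=967733
27. interest=⌊967733·132/10000⌋=12774; principal=119371-12774=106597; balance=967733-106597=861136
28. interest=⌊861136·132/10000⌋=11366; principal=119371-11366=108005; balance=861136-108005=753131
29. interest=⌊753131·132/10000⌋=9941; principal=119371-9941=109430; balance=753131-109430=643701
30. interest=⌊643701·132/10000⌋=8496; principal=119371-8496=110875; balance=643701-110875=532826
31. interest=⌊532826·132/10000⌋=7033; principal=119371-7033=112338; balance=532826-112338=420488
32. interest=⌊420488·132/10000⌋=5550; principal=119371-5550=113821; balance=420488-113821=306667
33. interest=⌊306667·132/10000⌋=4048; principal=119371-4048=115323; balance=306667-115323=191344
34. interest=⌊191344·132/10000⌋=2525; principal=119371-2525=116846; balance=191344-116846=74498
35. interest=⌊74498·132/10000⌋=983; principal=min(119371-983,74498)=74498; balance=74498-74498=0

1 43571 75800 3225035
2 42570 76801 3148234
3 41556 77815 3070419
4 40529 78842 2991577
5 39488 79883 2911694
6 38434 80937 2830757
7 37365 82006 2748751
8 36283 83088 2665663
9 35186 84185 2581478
10 34075 85296 2496182
11 32949 86422 2409760
12 31808 87563 2322197
13 30653 88718 2233479
14 29481 89890 2143589
15 28295 91076 2052513
16 27093 92278 1960235
17 25875 93496 1866739
18 24640 94731 1772008
19 23390 95981 1676027
20 22123 97248 1578779
21 20839 98532 1480247
22 19539 99832 1380415
23 18221 101150 1279265
24 16886 102485 1176780
25 15533 103838 1072942
26 14162 105209 967733
27 12774 106597 861136
28 11366 108005 753131
29 9941 109430 643701
30 8496 110875 532826
31 7033 112338 420488
32 5550 113821 306667
33 4048 115323 191344
34 2525 116846 74498
35 983 74498 0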